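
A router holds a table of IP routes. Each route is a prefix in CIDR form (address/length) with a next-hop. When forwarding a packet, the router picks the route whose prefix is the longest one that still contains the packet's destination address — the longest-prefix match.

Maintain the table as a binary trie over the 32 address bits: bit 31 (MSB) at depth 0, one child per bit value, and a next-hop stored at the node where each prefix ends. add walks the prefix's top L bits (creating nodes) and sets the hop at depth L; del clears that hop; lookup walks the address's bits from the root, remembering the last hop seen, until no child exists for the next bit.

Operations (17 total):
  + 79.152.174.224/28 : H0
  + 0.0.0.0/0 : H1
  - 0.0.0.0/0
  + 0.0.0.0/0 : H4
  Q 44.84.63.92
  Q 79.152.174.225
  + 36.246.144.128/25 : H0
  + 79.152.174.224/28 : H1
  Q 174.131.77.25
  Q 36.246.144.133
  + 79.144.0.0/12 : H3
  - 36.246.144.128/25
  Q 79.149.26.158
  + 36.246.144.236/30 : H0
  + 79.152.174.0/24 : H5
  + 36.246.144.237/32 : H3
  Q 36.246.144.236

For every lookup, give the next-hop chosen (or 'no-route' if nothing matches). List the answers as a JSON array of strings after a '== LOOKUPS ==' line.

Apply in order:
  add 79.152.174.224/28 -> H0 at depth 28
  add 0.0.0.0/0 -> H1 at depth 0
  del 0.0.0.0/0 (clear depth 0)
  add 0.0.0.0/0 -> H4 at depth 0
  Q 44.84.63.92: descend 0 ; hops seen [H4] ; pick H4
  Q 79.152.174.225: descend 0100111110011000101011101110 ; hops seen [H4,H0] ; pick H0
  add 36.246.144.128/25 -> H0 at depth 25
  add 79.152.174.224/28 -> H1 at depth 28
  Q 174.131.77.25: descend ε ; hops seen [H4] ; pick H4
  Q 36.246.144.133: descend 0010010011110110100100001 ; hops seen [H4,H0] ; pick H0
  add 79.144.0.0/12 -> H3 at depth 12
  del 36.246.144.128/25 (clear depth 25)
  Q 79.149.26.158: descend 010011111001 ; hops seen [H4,H3] ; pick H3
  add 36.246.144.236/30 -> H0 at depth 30
  add 79.152.174.0/24 -> H5 at depth 24
  add 36.246.144.237/32 -> H3 at depth 32
  Q 36.246.144.236: descend 0010010011110110100100001110110 ; hops seen [H4,H0] ; pick H0

== LOOKUPS ==
["H4","H0","H4","H0","H3","H0"]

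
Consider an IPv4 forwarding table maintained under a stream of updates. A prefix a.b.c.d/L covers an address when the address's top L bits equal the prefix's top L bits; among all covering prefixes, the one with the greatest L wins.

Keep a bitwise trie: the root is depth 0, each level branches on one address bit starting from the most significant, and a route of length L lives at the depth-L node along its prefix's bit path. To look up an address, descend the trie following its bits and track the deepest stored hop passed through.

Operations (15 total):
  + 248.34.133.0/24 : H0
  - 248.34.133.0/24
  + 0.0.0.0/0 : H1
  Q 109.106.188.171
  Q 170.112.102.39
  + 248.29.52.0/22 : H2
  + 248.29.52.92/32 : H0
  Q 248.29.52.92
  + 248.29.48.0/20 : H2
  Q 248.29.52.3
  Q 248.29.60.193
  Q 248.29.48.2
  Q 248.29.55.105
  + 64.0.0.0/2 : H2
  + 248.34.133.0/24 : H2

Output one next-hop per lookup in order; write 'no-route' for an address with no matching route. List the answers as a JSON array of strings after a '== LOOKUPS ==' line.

Trace:
  + 248.34.133.0/24 (H0) depth=24
  del 248.34.133.0/24 (clear depth 24)
  + 0.0.0.0/0 (H1) depth=0
  ? 109.106.188.171  path d0:H1  best=H1
  ? 170.112.102.39  path d0:H1→d1:-  best=H1
  + 248.29.52.0/22 (H2) depth=22
  + 248.29.52.92/32 (H0) depth=32
  ? 248.29.52.92  path d0:H1→d1:-→d2:-→d3:-→d4:-→d5:-→d6:-→d7:-→d8:-→d9:-→d10:-→d11:-→d12:-→d13:-→d14:-→d15:-→d16:-→d17:-→d18:-→d19:-→d20:-→d21:-→d22:H2→d23:-→d24:-→d25:-→d26:-→d27:-→d28:-→d29:-→d30:-→d31:-→d32:H0  best=H0
  + 248.29.48.0/20 (H2) depth=20
  ? 248.29.52.3  path d0:H1→d1:-→d2:-→d3:-→d4:-→d5:-→d6:-→d7:-→d8:-→d9:-→d10:-→d11:-→d12:-→d13:-→d14:-→d15:-→d16:-→d17:-→d18:-→d19:-→d20:H2→d21:-→d22:H2→d23:-→d24:-→d25:-  best=H2
  ? 248.29.60.193  path d0:H1→d1:-→d2:-→d3:-→d4:-→d5:-→d6:-→d7:-→d8:-→d9:-→d10:-→d11:-→d12:-→d13:-→d14:-→d15:-→d16:-→d17:-→d18:-→d19:-→d20:H2  best=H2
  ? 248.29.48.2  path d0:H1→d1:-→d2:-→d3:-→d4:-→d5:-→d6:-→d7:-→d8:-→d9:-→d10:-→d11:-→d12:-→d13:-→d14:-→d15:-→d16:-→d17:-→d18:-→d19:-→d20:H2→d21:-  best=H2
  ? 248.29.55.105  path d0:H1→d1:-→d2:-→d3:-→d4:-→d5:-→d6:-→d7:-→d8:-→d9:-→d10:-→d11:-→d12:-→d13:-→d14:-→d15:-→d16:-→d17:-→d18:-→d19:-→d20:H2→d21:-→d22:H2  best=H2
  + 64.0.0.0/2 (H2) depth=2
  + 248.34.133.0/24 (H2) depth=24

== LOOKUPS ==
["H1","H1","H0","H2","H2","H2","H2"]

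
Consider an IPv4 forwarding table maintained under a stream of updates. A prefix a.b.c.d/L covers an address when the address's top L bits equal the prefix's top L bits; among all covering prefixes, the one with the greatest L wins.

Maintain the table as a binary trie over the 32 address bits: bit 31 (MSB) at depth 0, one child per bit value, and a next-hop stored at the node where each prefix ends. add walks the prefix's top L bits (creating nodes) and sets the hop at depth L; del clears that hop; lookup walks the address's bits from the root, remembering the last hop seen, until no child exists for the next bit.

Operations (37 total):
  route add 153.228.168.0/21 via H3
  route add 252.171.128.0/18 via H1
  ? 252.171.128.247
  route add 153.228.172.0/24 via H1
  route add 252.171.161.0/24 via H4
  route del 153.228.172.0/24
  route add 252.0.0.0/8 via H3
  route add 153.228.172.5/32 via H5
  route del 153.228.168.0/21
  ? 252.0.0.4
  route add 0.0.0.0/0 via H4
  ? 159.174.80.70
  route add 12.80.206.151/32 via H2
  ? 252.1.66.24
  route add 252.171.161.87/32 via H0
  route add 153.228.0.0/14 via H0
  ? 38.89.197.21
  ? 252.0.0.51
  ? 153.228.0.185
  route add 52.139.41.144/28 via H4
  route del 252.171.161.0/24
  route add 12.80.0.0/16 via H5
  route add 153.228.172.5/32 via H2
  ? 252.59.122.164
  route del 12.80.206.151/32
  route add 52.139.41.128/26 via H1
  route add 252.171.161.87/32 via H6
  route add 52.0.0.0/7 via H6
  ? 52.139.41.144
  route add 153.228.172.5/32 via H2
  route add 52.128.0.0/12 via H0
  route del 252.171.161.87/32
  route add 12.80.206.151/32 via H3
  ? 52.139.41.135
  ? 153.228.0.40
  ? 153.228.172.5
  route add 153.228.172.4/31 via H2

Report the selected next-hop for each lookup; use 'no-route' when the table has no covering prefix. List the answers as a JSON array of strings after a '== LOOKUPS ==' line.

Process each operation:
  add 153.228.168.0/21 -> H3 at depth 21
  add 252.171.128.0/18 -> H1 at depth 18
  lookup 252.171.128.247: bits 111111001010101110 walk d0:-→d1:-→d2:-→d3:-→d4:-→d5:-→d6:-→d7:-→d8:-→d9:-→d10:-→d11:-→d12:-→d13:-→d14:-→d15:-→d16:-→d17:-→d18:H1 -> H1
  add 153.228.172.0/24 -> H1 at depth 24
  add 252.171.161.0/24 -> H4 at depth 24
  del 153.228.172.0/24 (clear depth 24)
  add 252.0.0.0/8 -> H3 at depth 8
  add 153.228.172.5/32 -> H5 at depth 32
  del 153.228.168.0/21 (clear depth 21)
  lookup 252.0.0.4: bits 11111100 walk d0:-→d1:-→d2:-→d3:-→d4:-→d5:-→d6:-→d7:-→d8:H3 -> H3
  add 0.0.0.0/0 -> H4 at depth 0
  lookup 159.174.80.70: bits 10011 walk d0:H4→d1:-→d2:-→d3:-→d4:-→d5:- -> H4
  add 12.80.206.151/32 -> H2 at depth 32
  lookup 252.1.66.24: bits 11111100 walk d0:H4→d1:-→d2:-→d3:-→d4:-→d5:-→d6:-→d7:-→d8:H3 -> H3
  add 252.171.161.87/32 -> H0 at depth 32
  add 153.228.0.0/14 -> H0 at depth 14
  lookup 38.89.197.21: bits 00 walk d0:H4→d1:-→d2:- -> H4
  lookup 252.0.0.51: bits 11111100 walk d0:H4→d1:-→d2:-→d3:-→d4:-→d5:-→d6:-→d7:-→d8:H3 -> H3
  lookup 153.228.0.185: bits 1001100111100100 walk d0:H4→d1:-→d2:-→d3:-→d4:-→d5:-→d6:-→d7:-→d8:-→d9:-→d10:-→d11:-→d12:-→d13:-→d14:H0→d15:-→d16:- -> H0
  add 52.139.41.144/28 -> H4 at depth 28
  del 252.171.161.0/24 (clear depth 24)
  add 12.80.0.0/16 -> H5 at depth 16
  add 153.228.172.5/32 -> H2 at depth 32
  lookup 252.59.122.164: bits 11111100 walk d0:H4→d1:-→d2:-→d3:-→d4:-→d5:-→d6:-→d7:-→d8:H3 -> H3
  del 12.80.206.151/32 (clear depth 32)
  add 52.139.41.128/26 -> H1 at depth 26
  add 252.171.161.87/32 -> H6 at depth 32
  add 52.0.0.0/7 -> H6 at depth 7
  lookup 52.139.41.144: bits 0011010010001011001010011001 walk d0:H4→d1:-→d2:-→d3:-→d4:-→d5:-→d6:-→d7:H6→d8:-→d9:-→d10:-→d11:-→d12:-→d13:-→d14:-→d15:-→d16:-→d17:-→d18:-→d19:-→d20:-→d21:-→d22:-→d23:-→d24:-→d25:-→d26:H1→d27:-→d28:H4 -> H4
  add 153.228.172.5/32 -> H2 at depth 32
  add 52.128.0.0/12 -> H0 at depth 12
  del 252.171.161.87/32 (clear depth 32)
  add 12.80.206.151/32 -> H3 at depth 32
  lookup 52.139.41.135: bits 001101001000101100101001100 walk d0:H4→d1:-→d2:-→d3:-→d4:-→d5:-→d6:-→d7:H6→d8:-→d9:-→d10:-→d11:-→d12:H0→d13:-→d14:-→d15:-→d16:-→d17:-→d18:-→d19:-→d20:-→d21:-→d22:-→d23:-→d24:-→d25:-→d26:H1→d27:- -> H1
  lookup 153.228.0.40: bits 1001100111100100 walk d0:H4→d1:-→d2:-→d3:-→d4:-→d5:-→d6:-→d7:-→d8:-→d9:-→d10:-→d11:-→d12:-→d13:-→d14:H0→d15:-→d16:- -> H0
  lookup 153.228.172.5: bits 10011001111001001010110000000101 walk d0:H4→d1:-→d2:-→d3:-→d4:-→d5:-→d6:-→d7:-→d8:-→d9:-→d10:-→d11:-→d12:-→d13:-→d14:H0→d15:-→d16:-→d17:-→d18:-→d19:-→d20:-→d21:-→d22:-→d23:-→d24:-→d25:-→d26:-→d27:-→d28:-→d29:-→d30:-→d31:-→d32:H2 -> H2
  add 153.228.172.4/31 -> H2 at depth 31

== LOOKUPS ==
["H1","H3","H4","H3","H4","H3","H0","H3","H4","H1","H0","H2"]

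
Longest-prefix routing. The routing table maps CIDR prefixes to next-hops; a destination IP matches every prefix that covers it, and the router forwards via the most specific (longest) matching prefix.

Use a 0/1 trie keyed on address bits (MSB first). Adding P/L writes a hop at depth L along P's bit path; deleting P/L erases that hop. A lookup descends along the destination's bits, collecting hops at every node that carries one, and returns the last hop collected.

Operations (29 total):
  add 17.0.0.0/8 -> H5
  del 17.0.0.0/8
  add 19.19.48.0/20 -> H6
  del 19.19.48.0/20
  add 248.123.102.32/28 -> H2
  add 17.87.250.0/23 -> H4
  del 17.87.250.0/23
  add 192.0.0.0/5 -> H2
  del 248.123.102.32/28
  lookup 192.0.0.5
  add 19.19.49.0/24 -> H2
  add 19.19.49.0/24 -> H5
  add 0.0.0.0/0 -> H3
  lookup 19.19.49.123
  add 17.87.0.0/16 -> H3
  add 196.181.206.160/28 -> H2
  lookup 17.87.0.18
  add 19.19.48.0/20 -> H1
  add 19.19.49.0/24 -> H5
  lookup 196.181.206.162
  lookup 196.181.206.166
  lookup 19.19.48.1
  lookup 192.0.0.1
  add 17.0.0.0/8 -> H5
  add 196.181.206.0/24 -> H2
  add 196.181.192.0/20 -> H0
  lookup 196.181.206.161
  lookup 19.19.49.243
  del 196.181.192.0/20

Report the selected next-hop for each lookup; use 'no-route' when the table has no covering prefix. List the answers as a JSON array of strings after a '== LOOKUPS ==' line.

Apply in order:
  add 17.0.0.0/8 -> H5 at depth 8
  del 17.0.0.0/8 (clear depth 8)
  add 19.19.48.0/20 -> H6 at depth 20
  del 19.19.48.0/20 (clear depth 20)
  add 248.123.102.32/28 -> H2 at depth 28
  add 17.87.250.0/23 -> H4 at depth 23
  del 17.87.250.0/23 (clear depth 23)
  add 192.0.0.0/5 -> H2 at depth 5
  del 248.123.102.32/28 (clear depth 28)
  lookup 192.0.0.5: bits 11000 walk d0:-→d1:-→d2:-→d3:-→d4:-→d5:H2 -> H2
  add 19.19.49.0/24 -> H2 at depth 24
  add 19.19.49.0/24 -> H5 at depth 24
  add 0.0.0.0/0 -> H3 at depth 0
  lookup 19.19.49.123: bits 000100110001001100110001 walk d0:H3→d1:-→d2:-→d3:-→d4:-→d5:-→d6:-→d7:-→d8:-→d9:-→d10:-→d11:-→d12:-→d13:-→d14:-→d15:-→d16:-→d17:-→d18:-→d19:-→d20:-→d21:-→d22:-→d23:-→d24:H5 -> H5
  add 17.87.0.0/16 -> H3 at depth 16
  add 196.181.206.160/28 -> H2 at depth 28
  lookup 17.87.0.18: bits 0001000101010111 walk d0:H3→d1:-→d2:-→d3:-→d4:-→d5:-→d6:-→d7:-→d8:-→d9:-→d10:-→d11:-→d12:-→d13:-→d14:-→d15:-→d16:H3 -> H3
  add 19.19.48.0/20 -> H1 at depth 20
  add 19.19.49.0/24 -> H5 at depth 24
  lookup 196.181.206.162: bits 1100010010110101110011101010 walk d0:H3→d1:-→d2:-→d3:-→d4:-→d5:H2→d6:-→d7:-→d8:-→d9:-→d10:-→d11:-→d12:-→d13:-→d14:-→d15:-→d16:-→d17:-→d18:-→d19:-→d20:-→d21:-→d22:-→d23:-→d24:-→d25:-→d26:-→d27:-→d28:H2 -> H2
  lookup 196.181.206.166: bits 1100010010110101110011101010 walk d0:H3→d1:-→d2:-→d3:-→d4:-→d5:H2→d6:-→d7:-→d8:-→d9:-→d10:-→d11:-→d12:-→d13:-→d14:-→d15:-→d16:-→d17:-→d18:-→d19:-→d20:-→d21:-→d22:-→d23:-→d24:-→d25:-→d26:-→d27:-→d28:H2 -> H2
  lookup 19.19.48.1: bits 00010011000100110011000 walk d0:H3→d1:-→d2:-→d3:-→d4:-→d5:-→d6:-→d7:-→d8:-→d9:-→d10:-→d11:-→d12:-→d13:-→d14:-→d15:-→d16:-→d17:-→d18:-→d19:-→d20:H1→d21:-→d22:-→d23:- -> H1
  lookup 192.0.0.1: bits 11000 walk d0:H3→d1:-→d2:-→d3:-→d4:-→d5:H2 -> H2
  add 17.0.0.0/8 -> H5 at depth 8
  add 196.181.206.0/24 -> H2 at depth 24
  add 196.181.192.0/20 -> H0 at depth 20
  lookup 196.181.206.161: bits 1100010010110101110011101010 walk d0:H3→d1:-→d2:-→d3:-→d4:-→d5:H2→d6:-→d7:-→d8:-→d9:-→d10:-→d11:-→d12:-→d13:-→d14:-→d15:-→d16:-→d17:-→d18:-→d19:-→d20:H0→d21:-→d22:-→d23:-→d24:H2→d25:-→d26:-→d27:-→d28:H2 -> H2
  lookup 19.19.49.243: bits 000100110001001100110001 walk d0:H3→d1:-→d2:-→d3:-→d4:-→d5:-→d6:-→d7:-→d8:-→d9:-→d10:-→d11:-→d12:-→d13:-→d14:-→d15:-→d16:-→d17:-→d18:-→d19:-→d20:H1→d21:-→d22:-→d23:-→d24:H5 -> H5
  del 196.181.192.0/20 (clear depth 20)

== LOOKUPS ==
["H2","H5","H3","H2","H2","H1","H2","H2","H5"]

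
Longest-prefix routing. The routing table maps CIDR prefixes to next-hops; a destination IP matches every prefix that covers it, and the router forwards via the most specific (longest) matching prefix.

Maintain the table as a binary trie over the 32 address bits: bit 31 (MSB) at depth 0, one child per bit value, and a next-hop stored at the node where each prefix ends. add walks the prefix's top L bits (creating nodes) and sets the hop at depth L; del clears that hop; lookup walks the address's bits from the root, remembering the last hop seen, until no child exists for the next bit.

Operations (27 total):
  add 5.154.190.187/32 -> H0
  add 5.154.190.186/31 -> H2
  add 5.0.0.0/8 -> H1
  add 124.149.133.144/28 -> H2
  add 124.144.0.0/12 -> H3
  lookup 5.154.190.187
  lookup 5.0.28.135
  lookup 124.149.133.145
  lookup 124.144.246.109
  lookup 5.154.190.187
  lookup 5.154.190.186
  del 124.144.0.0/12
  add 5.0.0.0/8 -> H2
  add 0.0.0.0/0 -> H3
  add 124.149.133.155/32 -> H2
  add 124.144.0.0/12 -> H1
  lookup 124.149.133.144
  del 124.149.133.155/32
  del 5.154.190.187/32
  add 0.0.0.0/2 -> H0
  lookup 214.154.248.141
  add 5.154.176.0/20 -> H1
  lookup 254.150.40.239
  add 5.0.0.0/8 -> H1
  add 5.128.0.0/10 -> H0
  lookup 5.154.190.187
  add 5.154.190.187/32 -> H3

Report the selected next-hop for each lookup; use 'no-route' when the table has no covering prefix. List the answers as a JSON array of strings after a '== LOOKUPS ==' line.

Process each operation:
  + 5.154.190.187/32 (H0) depth=32
  + 5.154.190.186/31 (H2) depth=31
  + 5.0.0.0/8 (H1) depth=8
  + 124.149.133.144/28 (H2) depth=28
  + 124.144.0.0/12 (H3) depth=12
  Q 5.154.190.187: descend 00000101100110101011111010111011 ; hops seen [H1,H2,H0] ; pick H0
  Q 5.0.28.135: descend 00000101 ; hops seen [H1] ; pick H1
  Q 124.149.133.145: descend 0111110010010101100001011001 ; hops seen [H3,H2] ; pick H2
  Q 124.144.246.109: descend 0111110010010 ; hops seen [H3] ; pick H3
  Q 5.154.190.187: descend 00000101100110101011111010111011 ; hops seen [H1,H2,H0] ; pick H0
  Q 5.154.190.186: descend 0000010110011010101111101011101 ; hops seen [H1,H2] ; pick H2
  - 124.144.0.0/12 clear@12
  + 5.0.0.0/8 (H2) depth=8
  + 0.0.0.0/0 (H3) depth=0
  + 124.149.133.155/32 (H2) depth=32
  + 124.144.0.0/12 (H1) depth=12
  Q 124.149.133.144: descend 0111110010010101100001011001 ; hops seen [H3,H1,H2] ; pick H2
  - 124.149.133.155/32 clear@32
  - 5.154.190.187/32 clear@32
  + 0.0.0.0/2 (H0) depth=2
  Q 214.154.248.141: descend ε ; hops seen [H3] ; pick H3
  + 5.154.176.0/20 (H1) depth=20
  Q 254.150.40.239: descend ε ; hops seen [H3] ; pick H3
  + 5.0.0.0/8 (H1) depth=8
  + 5.128.0.0/10 (H0) depth=10
  Q 5.154.190.187: descend 00000101100110101011111010111011 ; hops seen [H3,H0,H1,H0,H1,H2] ; pick H2
  + 5.154.190.187/32 (H3) depth=32

== LOOKUPS ==
["H0","H1","H2","H3","H0","H2","H2","H3","H3","H2"]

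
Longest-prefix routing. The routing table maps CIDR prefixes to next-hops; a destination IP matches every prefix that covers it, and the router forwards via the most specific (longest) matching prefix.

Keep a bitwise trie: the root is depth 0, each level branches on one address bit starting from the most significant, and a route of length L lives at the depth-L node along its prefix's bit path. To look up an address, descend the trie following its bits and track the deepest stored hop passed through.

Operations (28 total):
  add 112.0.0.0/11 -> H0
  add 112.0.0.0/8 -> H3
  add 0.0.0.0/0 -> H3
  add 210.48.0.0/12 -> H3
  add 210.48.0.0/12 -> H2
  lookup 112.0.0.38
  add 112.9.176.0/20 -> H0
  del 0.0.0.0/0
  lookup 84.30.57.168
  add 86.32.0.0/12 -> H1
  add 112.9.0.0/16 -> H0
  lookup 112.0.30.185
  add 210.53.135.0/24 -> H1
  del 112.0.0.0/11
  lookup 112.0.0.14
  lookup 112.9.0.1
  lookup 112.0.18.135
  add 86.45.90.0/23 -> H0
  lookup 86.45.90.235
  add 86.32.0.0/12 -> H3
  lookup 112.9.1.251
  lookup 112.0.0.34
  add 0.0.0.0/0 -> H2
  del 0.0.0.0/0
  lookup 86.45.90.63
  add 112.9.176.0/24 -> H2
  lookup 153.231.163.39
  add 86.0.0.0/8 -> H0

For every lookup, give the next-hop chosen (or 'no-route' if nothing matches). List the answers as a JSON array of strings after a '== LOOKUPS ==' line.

Trace:
  + 112.0.0.0/11 (H0) depth=11
  + 112.0.0.0/8 (H3) depth=8
  + 0.0.0.0/0 (H3) depth=0
  + 210.48.0.0/12 (H3) depth=12
  + 210.48.0.0/12 (H2) depth=12
  ? 112.0.0.38  path d0:H3→d1:-→d2:-→d3:-→d4:-→d5:-→d6:-→d7:-→d8:H3→d9:-→d10:-→d11:H0  best=H0
  + 112.9.176.0/20 (H0) depth=20
  del 0.0.0.0/0 (clear depth 0)
  ? 84.30.57.168  path d0:-→d1:-→d2:-  best=no-route
  + 86.32.0.0/12 (H1) depth=12
  + 112.9.0.0/16 (H0) depth=16
  ? 112.0.30.185  path d0:-→d1:-→d2:-→d3:-→d4:-→d5:-→d6:-→d7:-→d8:H3→d9:-→d10:-→d11:H0→d12:-  best=H0
  + 210.53.135.0/24 (H1) depth=24
  del 112.0.0.0/11 (clear depth 11)
  ? 112.0.0.14  path d0:-→d1:-→d2:-→d3:-→d4:-→d5:-→d6:-→d7:-→d8:H3→d9:-→d10:-→d11:-→d12:-  best=H3
  ? 112.9.0.1  path d0:-→d1:-→d2:-→d3:-→d4:-→d5:-→d6:-→d7:-→d8:H3→d9:-→d10:-→d11:-→d12:-→d13:-→d14:-→d15:-→d16:H0  best=H0
  ? 112.0.18.135  path d0:-→d1:-→d2:-→d3:-→d4:-→d5:-→d6:-→d7:-→d8:H3→d9:-→d10:-→d11:-→d12:-  best=H3
  + 86.45.90.0/23 (H0) depth=23
  ? 86.45.90.235  path d0:-→d1:-→d2:-→d3:-→d4:-→d5:-→d6:-→d7:-→d8:-→d9:-→d10:-→d11:-→d12:H1→d13:-→d14:-→d15:-→d16:-→d17:-→d18:-→d19:-→d20:-→d21:-→d22:-→d23:H0  best=H0
  + 86.32.0.0/12 (H3) depth=12
  ? 112.9.1.251  path d0:-→d1:-→d2:-→d3:-→d4:-→d5:-→d6:-→d7:-→d8:H3→d9:-→d10:-→d11:-→d12:-→d13:-→d14:-→d15:-→d16:H0  best=H0
  ? 112.0.0.34  path d0:-→d1:-→d2:-→d3:-→d4:-→d5:-→d6:-→d7:-→d8:H3→d9:-→d10:-→d11:-→d12:-  best=H3
  + 0.0.0.0/0 (H2) depth=0
  del 0.0.0.0/0 (clear depth 0)
  ? 86.45.90.63  path d0:-→d1:-→d2:-→d3:-→d4:-→d5:-→d6:-→d7:-→d8:-→d9:-→d10:-→d11:-→d12:H3→d13:-→d14:-→d15:-→d16:-→d17:-→d18:-→d19:-→d20:-→d21:-→d22:-→d23:H0  best=H0
  + 112.9.176.0/24 (H2) depth=24
  ? 153.231.163.39  path d0:-→d1:-  best=no-route
  + 86.0.0.0/8 (H0) depth=8

== LOOKUPS ==
["H0","no-route","H0","H3","H0","H3","H0","H0","H3","H0","no-route"]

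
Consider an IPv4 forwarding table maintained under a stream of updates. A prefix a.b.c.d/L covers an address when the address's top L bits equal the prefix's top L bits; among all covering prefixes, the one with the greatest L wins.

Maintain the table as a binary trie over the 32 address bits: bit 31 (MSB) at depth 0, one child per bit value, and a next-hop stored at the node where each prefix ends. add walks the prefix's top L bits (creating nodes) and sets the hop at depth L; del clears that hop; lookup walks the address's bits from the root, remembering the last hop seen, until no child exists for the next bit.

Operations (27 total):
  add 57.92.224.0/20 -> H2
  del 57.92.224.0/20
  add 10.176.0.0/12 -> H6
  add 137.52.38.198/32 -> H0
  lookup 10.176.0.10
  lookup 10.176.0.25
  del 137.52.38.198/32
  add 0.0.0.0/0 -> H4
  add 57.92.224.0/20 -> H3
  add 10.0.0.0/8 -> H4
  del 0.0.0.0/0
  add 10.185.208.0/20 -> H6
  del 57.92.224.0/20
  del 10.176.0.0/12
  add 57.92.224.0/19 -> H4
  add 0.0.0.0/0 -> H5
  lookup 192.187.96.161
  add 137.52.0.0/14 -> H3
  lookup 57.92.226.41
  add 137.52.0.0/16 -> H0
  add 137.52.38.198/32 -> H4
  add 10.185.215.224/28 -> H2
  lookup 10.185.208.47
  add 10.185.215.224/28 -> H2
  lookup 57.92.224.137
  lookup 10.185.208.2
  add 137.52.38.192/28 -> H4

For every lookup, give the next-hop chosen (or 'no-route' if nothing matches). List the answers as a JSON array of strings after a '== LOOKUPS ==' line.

Apply in order:
  + 57.92.224.0/20 (H2) depth=20
  - 57.92.224.0/20 clear@20
  + 10.176.0.0/12 (H6) depth=12
  + 137.52.38.198/32 (H0) depth=32
  lookup 10.176.0.10: bits 000010101011 walk d0:-→d1:-→d2:-→d3:-→d4:-→d5:-→d6:-→d7:-→d8:-→d9:-→d10:-→d11:-→d12:H6 -> H6
  lookup 10.176.0.25: bits 000010101011 walk d0:-→d1:-→d2:-→d3:-→d4:-→d5:-→d6:-→d7:-→d8:-→d9:-→d10:-→d11:-→d12:H6 -> H6
  - 137.52.38.198/32 clear@32
  + 0.0.0.0/0 (H4) depth=0
  + 57.92.224.0/20 (H3) depth=20
  + 10.0.0.0/8 (H4) depth=8
  - 0.0.0.0/0 clear@0
  + 10.185.208.0/20 (H6) depth=20
  - 57.92.224.0/20 clear@20
  - 10.176.0.0/12 clear@12
  + 57.92.224.0/19 (H4) depth=19
  + 0.0.0.0/0 (H5) depth=0
  lookup 192.187.96.161: bits 1 walk d0:H5→d1:- -> H5
  + 137.52.0.0/14 (H3) depth=14
  lookup 57.92.226.41: bits 00111001010111001110 walk d0:H5→d1:-→d2:-→d3:-→d4:-→d5:-→d6:-→d7:-→d8:-→d9:-→d10:-→d11:-→d12:-→d13:-→d14:-→d15:-→d16:-→d17:-→d18:-→d19:H4→d20:- -> H4
  + 137.52.0.0/16 (H0) depth=16
  + 137.52.38.198/32 (H4) depth=32
  + 10.185.215.224/28 (H2) depth=28
  lookup 10.185.208.47: bits 000010101011100111010 walk d0:H5→d1:-→d2:-→d3:-→d4:-→d5:-→d6:-→d7:-→d8:H4→d9:-→d10:-→d11:-→d12:-→d13:-→d14:-→d15:-→d16:-→d17:-→d18:-→d19:-→d20:H6→d21:- -> H6
  + 10.185.215.224/28 (H2) depth=28
  lookup 57.92.224.137: bits 00111001010111001110 walk d0:H5→d1:-→d2:-→d3:-→d4:-→d5:-→d6:-→d7:-→d8:-→d9:-→d10:-→d11:-→d12:-→d13:-→d14:-→d15:-→d16:-→d17:-→d18:-→d19:H4→d20:- -> H4
  lookup 10.185.208.2: bits 000010101011100111010 walk d0:H5→d1:-→d2:-→d3:-→d4:-→d5:-→d6:-→d7:-→d8:H4→d9:-→d10:-→d11:-→d12:-→d13:-→d14:-→d15:-→d16:-→d17:-→d18:-→d19:-→d20:H6→d21:- -> H6
  + 137.52.38.192/28 (H4) depth=28

== LOOKUPS ==
["H6","H6","H5","H4","H6","H4","H6"]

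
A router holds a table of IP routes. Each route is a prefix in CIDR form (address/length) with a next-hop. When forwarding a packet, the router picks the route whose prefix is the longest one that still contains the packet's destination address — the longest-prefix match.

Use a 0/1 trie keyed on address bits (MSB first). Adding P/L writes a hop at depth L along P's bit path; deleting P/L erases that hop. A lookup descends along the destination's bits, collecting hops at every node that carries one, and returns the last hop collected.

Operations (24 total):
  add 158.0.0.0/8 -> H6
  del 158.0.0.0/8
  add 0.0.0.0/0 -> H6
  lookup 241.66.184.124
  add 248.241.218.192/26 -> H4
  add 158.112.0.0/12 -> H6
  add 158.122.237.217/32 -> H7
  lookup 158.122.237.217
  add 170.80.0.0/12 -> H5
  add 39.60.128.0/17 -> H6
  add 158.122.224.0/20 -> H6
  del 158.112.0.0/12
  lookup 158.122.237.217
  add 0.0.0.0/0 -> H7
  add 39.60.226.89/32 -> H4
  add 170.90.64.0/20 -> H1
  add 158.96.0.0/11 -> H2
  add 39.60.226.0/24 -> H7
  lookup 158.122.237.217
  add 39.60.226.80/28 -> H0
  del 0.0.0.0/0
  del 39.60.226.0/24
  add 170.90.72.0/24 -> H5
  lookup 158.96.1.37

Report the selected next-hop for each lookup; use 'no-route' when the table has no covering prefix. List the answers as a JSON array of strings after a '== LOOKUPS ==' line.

Trace:
  + 158.0.0.0/8 (H6) depth=8
  del 158.0.0.0/8 (clear depth 8)
  + 0.0.0.0/0 (H6) depth=0
  ? 241.66.184.124  path d0:H6→d1:-  best=H6
  + 248.241.218.192/26 (H4) depth=26
  + 158.112.0.0/12 (H6) depth=12
  + 158.122.237.217/32 (H7) depth=32
  ? 158.122.237.217  path d0:H6→d1:-→d2:-→d3:-→d4:-→d5:-→d6:-→d7:-→d8:-→d9:-→d10:-→d11:-→d12:H6→d13:-→d14:-→d15:-→d16:-→d17:-→d18:-→d19:-→d20:-→d21:-→d22:-→d23:-→d24:-→d25:-→d26:-→d27:-→d28:-→d29:-→d30:-→d31:-→d32:H7  best=H7
  + 170.80.0.0/12 (H5) depth=12
  + 39.60.128.0/17 (H6) depth=17
  + 158.122.224.0/20 (H6) depth=20
  del 158.112.0.0/12 (clear depth 12)
  ? 158.122.237.217  path d0:H6→d1:-→d2:-→d3:-→d4:-→d5:-→d6:-→d7:-→d8:-→d9:-→d10:-→d11:-→d12:-→d13:-→d14:-→d15:-→d16:-→d17:-→d18:-→d19:-→d20:H6→d21:-→d22:-→d23:-→d24:-→d25:-→d26:-→d27:-→d28:-→d29:-→d30:-→d31:-→d32:H7  best=H7
  + 0.0.0.0/0 (H7) depth=0
  + 39.60.226.89/32 (H4) depth=32
  + 170.90.64.0/20 (H1) depth=20
  + 158.96.0.0/11 (H2) depth=11
  + 39.60.226.0/24 (H7) depth=24
  ? 158.122.237.217  path d0:H7→d1:-→d2:-→d3:-→d4:-→d5:-→d6:-→d7:-→d8:-→d9:-→d10:-→d11:H2→d12:-→d13:-→d14:-→d15:-→d16:-→d17:-→d18:-→d19:-→d20:H6→d21:-→d22:-→d23:-→d24:-→d25:-→d26:-→d27:-→d28:-→d29:-→d30:-→d31:-→d32:H7  best=H7
  + 39.60.226.80/28 (H0) depth=28
  del 0.0.0.0/0 (clear depth 0)
  del 39.60.226.0/24 (clear depth 24)
  + 170.90.72.0/24 (H5) depth=24
  ? 158.96.1.37  path d0:-→d1:-→d2:-→d3:-→d4:-→d5:-→d6:-→d7:-→d8:-→d9:-→d10:-→d11:H2  best=H2

== LOOKUPS ==
["H6","H7","H7","H7","H2"]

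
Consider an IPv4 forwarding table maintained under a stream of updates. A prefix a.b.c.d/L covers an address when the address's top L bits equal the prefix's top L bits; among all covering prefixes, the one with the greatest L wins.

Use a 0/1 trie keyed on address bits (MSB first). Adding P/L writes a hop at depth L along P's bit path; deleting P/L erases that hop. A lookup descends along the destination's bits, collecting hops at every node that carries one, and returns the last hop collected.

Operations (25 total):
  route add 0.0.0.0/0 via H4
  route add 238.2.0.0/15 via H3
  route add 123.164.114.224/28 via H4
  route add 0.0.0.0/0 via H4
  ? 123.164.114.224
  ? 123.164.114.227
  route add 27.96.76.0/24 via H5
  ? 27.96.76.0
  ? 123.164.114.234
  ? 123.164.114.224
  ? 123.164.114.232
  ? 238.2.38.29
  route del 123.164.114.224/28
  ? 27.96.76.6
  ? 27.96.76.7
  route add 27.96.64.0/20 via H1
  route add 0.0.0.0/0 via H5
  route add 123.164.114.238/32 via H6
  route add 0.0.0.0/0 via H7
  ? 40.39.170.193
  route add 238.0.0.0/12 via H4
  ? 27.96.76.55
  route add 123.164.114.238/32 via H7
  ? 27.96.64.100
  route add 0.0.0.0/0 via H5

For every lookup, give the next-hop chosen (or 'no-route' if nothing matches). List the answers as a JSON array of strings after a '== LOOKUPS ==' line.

Apply in order:
  + 0.0.0.0/0 (H4) depth=0
  + 238.2.0.0/15 (H3) depth=15
  + 123.164.114.224/28 (H4) depth=28
  + 0.0.0.0/0 (H4) depth=0
  Q 123.164.114.224: descend 0111101110100100011100101110 ; hops seen [H4,H4] ; pick H4
  Q 123.164.114.227: descend 0111101110100100011100101110 ; hops seen [H4,H4] ; pick H4
  + 27.96.76.0/24 (H5) depth=24
  Q 27.96.76.0: descend 000110110110000001001100 ; hops seen [H4,H5] ; pick H5
  Q 123.164.114.234: descend 0111101110100100011100101110 ; hops seen [H4,H4] ; pick H4
  Q 123.164.114.224: descend 0111101110100100011100101110 ; hops seen [H4,H4] ; pick H4
  Q 123.164.114.232: descend 0111101110100100011100101110 ; hops seen [H4,H4] ; pick H4
  Q 238.2.38.29: descend 111011100000001 ; hops seen [H4,H3] ; pick H3
  del 123.164.114.224/28 (clear depth 28)
  Q 27.96.76.6: descend 000110110110000001001100 ; hops seen [H4,H5] ; pick H5
  Q 27.96.76.7: descend 000110110110000001001100 ; hops seen [H4,H5] ; pick H5
  + 27.96.64.0/20 (H1) depth=20
  + 0.0.0.0/0 (H5) depth=0
  + 123.164.114.238/32 (H6) depth=32
  + 0.0.0.0/0 (H7) depth=0
  Q 40.39.170.193: descend 00 ; hops seen [H7] ; pick H7
  + 238.0.0.0/12 (H4) depth=12
  Q 27.96.76.55: descend 000110110110000001001100 ; hops seen [H7,H1,H5] ; pick H5
  + 123.164.114.238/32 (H7) depth=32
  Q 27.96.64.100: descend 00011011011000000100 ; hops seen [H7,H1] ; pick H1
  + 0.0.0.0/0 (H5) depth=0

== LOOKUPS ==
["H4","H4","H5","H4","H4","H4","H3","H5","H5","H7","H5","H1"]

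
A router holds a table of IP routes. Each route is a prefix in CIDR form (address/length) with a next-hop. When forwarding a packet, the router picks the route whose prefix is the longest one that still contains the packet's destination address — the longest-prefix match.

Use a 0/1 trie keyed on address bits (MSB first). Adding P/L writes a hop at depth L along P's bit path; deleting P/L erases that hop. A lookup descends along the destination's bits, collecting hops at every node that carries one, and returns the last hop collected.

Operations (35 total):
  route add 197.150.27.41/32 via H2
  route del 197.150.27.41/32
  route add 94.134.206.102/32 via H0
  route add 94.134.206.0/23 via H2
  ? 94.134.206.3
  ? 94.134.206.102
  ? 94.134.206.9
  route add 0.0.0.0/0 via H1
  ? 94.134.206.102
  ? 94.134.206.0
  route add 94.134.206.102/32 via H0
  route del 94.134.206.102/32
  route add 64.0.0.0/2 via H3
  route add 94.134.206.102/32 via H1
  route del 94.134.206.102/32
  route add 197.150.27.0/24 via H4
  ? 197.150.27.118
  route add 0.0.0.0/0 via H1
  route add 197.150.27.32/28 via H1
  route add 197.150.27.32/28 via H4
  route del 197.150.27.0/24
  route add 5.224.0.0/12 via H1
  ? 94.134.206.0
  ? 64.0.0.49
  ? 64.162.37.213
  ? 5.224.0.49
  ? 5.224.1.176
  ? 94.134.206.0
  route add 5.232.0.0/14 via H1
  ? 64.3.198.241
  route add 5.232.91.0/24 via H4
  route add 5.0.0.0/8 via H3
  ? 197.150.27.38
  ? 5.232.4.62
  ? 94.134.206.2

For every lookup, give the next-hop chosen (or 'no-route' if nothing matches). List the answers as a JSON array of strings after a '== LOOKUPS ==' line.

Apply in order:
  + 197.150.27.41/32 (H2) depth=32
  - 197.150.27.41/32 clear@32
  + 94.134.206.102/32 (H0) depth=32
  + 94.134.206.0/23 (H2) depth=23
  ? 94.134.206.3  path d0:-→d1:-→d2:-→d3:-→d4:-→d5:-→d6:-→d7:-→d8:-→d9:-→d10:-→d11:-→d12:-→d13:-→d14:-→d15:-→d16:-→d17:-→d18:-→d19:-→d20:-→d21:-→d22:-→d23:H2→d24:-→d25:-  best=H2
  ? 94.134.206.102  path d0:-→d1:-→d2:-→d3:-→d4:-→d5:-→d6:-→d7:-→d8:-→d9:-→d10:-→d11:-→d12:-→d13:-→d14:-→d15:-→d16:-→d17:-→d18:-→d19:-→d20:-→d21:-→d22:-→d23:H2→d24:-→d25:-→d26:-→d27:-→d28:-→d29:-→d30:-→d31:-→d32:H0  best=H0
  ? 94.134.206.9  path d0:-→d1:-→d2:-→d3:-→d4:-→d5:-→d6:-→d7:-→d8:-→d9:-→d10:-→d11:-→d12:-→d13:-→d14:-→d15:-→d16:-→d17:-→d18:-→d19:-→d20:-→d21:-→d22:-→d23:H2→d24:-→d25:-  best=H2
  + 0.0.0.0/0 (H1) depth=0
  ? 94.134.206.102  path d0:H1→d1:-→d2:-→d3:-→d4:-→d5:-→d6:-→d7:-→d8:-→d9:-→d10:-→d11:-→d12:-→d13:-→d14:-→d15:-→d16:-→d17:-→d18:-→d19:-→d20:-→d21:-→d22:-→d23:H2→d24:-→d25:-→d26:-→d27:-→d28:-→d29:-→d30:-→d31:-→d32:H0  best=H0
  ? 94.134.206.0  path d0:H1→d1:-→d2:-→d3:-→d4:-→d5:-→d6:-→d7:-→d8:-→d9:-→d10:-→d11:-→d12:-→d13:-→d14:-→d15:-→d16:-→d17:-→d18:-→d19:-→d20:-→d21:-→d22:-→d23:H2→d24:-→d25:-  best=H2
  + 94.134.206.102/32 (H0) depth=32
  - 94.134.206.102/32 clear@32
  + 64.0.0.0/2 (H3) depth=2
  + 94.134.206.102/32 (H1) depth=32
  - 94.134.206.102/32 clear@32
  + 197.150.27.0/24 (H4) depth=24
  ? 197.150.27.118  path d0:H1→d1:-→d2:-→d3:-→d4:-→d5:-→d6:-→d7:-→d8:-→d9:-→d10:-→d11:-→d12:-→d13:-→d14:-→d15:-→d16:-→d17:-→d18:-→d19:-→d20:-→d21:-→d22:-→d23:-→d24:H4→d25:-  best=H4
  + 0.0.0.0/0 (H1) depth=0
  + 197.150.27.32/28 (H1) depth=28
  + 197.150.27.32/28 (H4) depth=28
  - 197.150.27.0/24 clear@24
  + 5.224.0.0/12 (H1) depth=12
  ? 94.134.206.0  path d0:H1→d1:-→d2:H3→d3:-→d4:-→d5:-→d6:-→d7:-→d8:-→d9:-→d10:-→d11:-→d12:-→d13:-→d14:-→d15:-→d16:-→d17:-→d18:-→d19:-→d20:-→d21:-→d22:-→d23:H2→d24:-→d25:-  best=H2
  ? 64.0.0.49  path d0:H1→d1:-→d2:H3→d3:-  best=H3
  ? 64.162.37.213  path d0:H1→d1:-→d2:H3→d3:-  best=H3
  ? 5.224.0.49  path d0:H1→d1:-→d2:-→d3:-→d4:-→d5:-→d6:-→d7:-→d8:-→d9:-→d10:-→d11:-→d12:H1  best=H1
  ? 5.224.1.176  path d0:H1→d1:-→d2:-→d3:-→d4:-→d5:-→d6:-→d7:-→d8:-→d9:-→d10:-→d11:-→d12:H1  best=H1
  ? 94.134.206.0  path d0:H1→d1:-→d2:H3→d3:-→d4:-→d5:-→d6:-→d7:-→d8:-→d9:-→d10:-→d11:-→d12:-→d13:-→d14:-→d15:-→d16:-→d17:-→d18:-→d19:-→d20:-→d21:-→d22:-→d23:H2→d24:-→d25:-  best=H2
  + 5.232.0.0/14 (H1) depth=14
  ? 64.3.198.241  path d0:H1→d1:-→d2:H3→d3:-  best=H3
  + 5.232.91.0/24 (H4) depth=24
  + 5.0.0.0/8 (H3) depth=8
  ? 197.150.27.38  path d0:H1→d1:-→d2:-→d3:-→d4:-→d5:-→d6:-→d7:-→d8:-→d9:-→d10:-→d11:-→d12:-→d13:-→d14:-→d15:-→d16:-→d17:-→d18:-→d19:-→d20:-→d21:-→d22:-→d23:-→d24:-→d25:-→d26:-→d27:-→d28:H4  best=H4
  ? 5.232.4.62  path d0:H1→d1:-→d2:-→d3:-→d4:-→d5:-→d6:-→d7:-→d8:H3→d9:-→d10:-→d11:-→d12:H1→d13:-→d14:H1→d15:-→d16:-→d17:-  best=H1
  ? 94.134.206.2  path d0:H1→d1:-→d2:H3→d3:-→d4:-→d5:-→d6:-→d7:-→d8:-→d9:-→d10:-→d11:-→d12:-→d13:-→d14:-→d15:-→d16:-→d17:-→d18:-→d19:-→d20:-→d21:-→d22:-→d23:H2→d24:-→d25:-  best=H2

== LOOKUPS ==
["H2","H0","H2","H0","H2","H4","H2","H3","H3","H1","H1","H2","H3","H4","H1","H2"]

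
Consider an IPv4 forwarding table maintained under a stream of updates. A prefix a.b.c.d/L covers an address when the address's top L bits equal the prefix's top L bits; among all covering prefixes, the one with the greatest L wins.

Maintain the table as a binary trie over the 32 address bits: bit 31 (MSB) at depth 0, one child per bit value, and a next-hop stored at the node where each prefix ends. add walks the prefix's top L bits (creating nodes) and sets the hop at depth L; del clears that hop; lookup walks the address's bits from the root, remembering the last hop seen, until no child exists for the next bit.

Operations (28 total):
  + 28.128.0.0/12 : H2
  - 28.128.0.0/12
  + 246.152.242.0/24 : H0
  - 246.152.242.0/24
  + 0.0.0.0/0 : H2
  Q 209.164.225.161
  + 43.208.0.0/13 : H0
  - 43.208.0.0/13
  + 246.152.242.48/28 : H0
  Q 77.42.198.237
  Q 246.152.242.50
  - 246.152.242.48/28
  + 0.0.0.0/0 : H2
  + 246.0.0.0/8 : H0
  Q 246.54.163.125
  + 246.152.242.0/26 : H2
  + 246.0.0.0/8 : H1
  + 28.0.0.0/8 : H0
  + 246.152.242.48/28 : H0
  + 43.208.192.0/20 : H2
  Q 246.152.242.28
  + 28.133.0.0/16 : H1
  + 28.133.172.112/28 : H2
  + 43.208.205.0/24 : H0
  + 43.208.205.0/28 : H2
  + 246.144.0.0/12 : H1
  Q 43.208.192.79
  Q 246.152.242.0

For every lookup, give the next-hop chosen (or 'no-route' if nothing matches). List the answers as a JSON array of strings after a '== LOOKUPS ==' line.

Trace:
  add 28.128.0.0/12 -> H2 at depth 12
  - 28.128.0.0/12 clear@12
  add 246.152.242.0/24 -> H0 at depth 24
  - 246.152.242.0/24 clear@24
  add 0.0.0.0/0 -> H2 at depth 0
  ? 209.164.225.161  path d0:H2→d1:-→d2:-  best=H2
  add 43.208.0.0/13 -> H0 at depth 13
  - 43.208.0.0/13 clear@13
  add 246.152.242.48/28 -> H0 at depth 28
  ? 77.42.198.237  path d0:H2→d1:-  best=H2
  ? 246.152.242.50  path d0:H2→d1:-→d2:-→d3:-→d4:-→d5:-→d6:-→d7:-→d8:-→d9:-→d10:-→d11:-→d12:-→d13:-→d14:-→d15:-→d16:-→d17:-→d18:-→d19:-→d20:-→d21:-→d22:-→d23:-→d24:-→d25:-→d26:-→d27:-→d28:H0  best=H0
  - 246.152.242.48/28 clear@28
  add 0.0.0.0/0 -> H2 at depth 0
  add 246.0.0.0/8 -> H0 at depth 8
  ? 246.54.163.125  path d0:H2→d1:-→d2:-→d3:-→d4:-→d5:-→d6:-→d7:-→d8:H0  best=H0
  add 246.152.242.0/26 -> H2 at depth 26
  add 246.0.0.0/8 -> H1 at depth 8
  add 28.0.0.0/8 -> H0 at depth 8
  add 246.152.242.48/28 -> H0 at depth 28
  add 43.208.192.0/20 -> H2 at depth 20
  ? 246.152.242.28  path d0:H2→d1:-→d2:-→d3:-→d4:-→d5:-→d6:-→d7:-→d8:H1→d9:-→d10:-→d11:-→d12:-→d13:-→d14:-→d15:-→d16:-→d17:-→d18:-→d19:-→d20:-→d21:-→d22:-→d23:-→d24:-→d25:-→d26:H2  best=H2
  add 28.133.0.0/16 -> H1 at depth 16
  add 28.133.172.112/28 -> H2 at depth 28
  add 43.208.205.0/24 -> H0 at depth 24
  add 43.208.205.0/28 -> H2 at depth 28
  add 246.144.0.0/12 -> H1 at depth 12
  ? 43.208.192.79  path d0:H2→d1:-→d2:-→d3:-→d4:-→d5:-→d6:-→d7:-→d8:-→d9:-→d10:-→d11:-→d12:-→d13:-→d14:-→d15:-→d16:-→d17:-→d18:-→d19:-→d20:H2  best=H2
  ? 246.152.242.0  path d0:H2→d1:-→d2:-→d3:-→d4:-→d5:-→d6:-→d7:-→d8:H1→d9:-→d10:-→d11:-→d12:H1→d13:-→d14:-→d15:-→d16:-→d17:-→d18:-→d19:-→d20:-→d21:-→d22:-→d23:-→d24:-→d25:-→d26:H2  best=H2

== LOOKUPS ==
["H2","H2","H0","H0","H2","H2","H2"]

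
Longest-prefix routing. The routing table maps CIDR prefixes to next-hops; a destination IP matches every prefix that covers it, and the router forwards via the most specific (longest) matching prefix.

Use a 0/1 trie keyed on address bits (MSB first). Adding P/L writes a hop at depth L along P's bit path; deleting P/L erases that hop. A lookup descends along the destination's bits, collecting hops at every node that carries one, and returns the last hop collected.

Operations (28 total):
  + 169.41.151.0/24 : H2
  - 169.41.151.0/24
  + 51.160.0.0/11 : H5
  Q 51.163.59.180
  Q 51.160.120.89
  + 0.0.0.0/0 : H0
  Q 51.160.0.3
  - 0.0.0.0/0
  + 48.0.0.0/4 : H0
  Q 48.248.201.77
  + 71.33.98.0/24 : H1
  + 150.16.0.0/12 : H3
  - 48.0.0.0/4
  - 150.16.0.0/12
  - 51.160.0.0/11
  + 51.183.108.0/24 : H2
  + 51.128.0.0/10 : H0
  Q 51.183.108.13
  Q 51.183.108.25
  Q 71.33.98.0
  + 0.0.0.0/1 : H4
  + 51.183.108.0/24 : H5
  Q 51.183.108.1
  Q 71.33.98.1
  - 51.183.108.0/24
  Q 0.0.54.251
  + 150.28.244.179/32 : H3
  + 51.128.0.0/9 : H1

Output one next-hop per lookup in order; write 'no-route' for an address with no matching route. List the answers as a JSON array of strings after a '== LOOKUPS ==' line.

Trace:
  add 169.41.151.0/24 -> H2 at depth 24
  - 169.41.151.0/24 clear@24
  add 51.160.0.0/11 -> H5 at depth 11
  Q 51.163.59.180: descend 00110011101 ; hops seen [H5] ; pick H5
  Q 51.160.120.89: descend 00110011101 ; hops seen [H5] ; pick H5
  add 0.0.0.0/0 -> H0 at depth 0
  Q 51.160.0.3: descend 00110011101 ; hops seen [H0,H5] ; pick H5
  - 0.0.0.0/0 clear@0
  add 48.0.0.0/4 -> H0 at depth 4
  Q 48.248.201.77: descend 001100 ; hops seen [H0] ; pick H0
  add 71.33.98.0/24 -> H1 at depth 24
  add 150.16.0.0/12 -> H3 at depth 12
  - 48.0.0.0/4 clear@4
  - 150.16.0.0/12 clear@12
  - 51.160.0.0/11 clear@11
  add 51.183.108.0/24 -> H2 at depth 24
  add 51.128.0.0/10 -> H0 at depth 10
  Q 51.183.108.13: descend 001100111011011101101100 ; hops seen [H0,H2] ; pick H2
  Q 51.183.108.25: descend 001100111011011101101100 ; hops seen [H0,H2] ; pick H2
  Q 71.33.98.0: descend 010001110010000101100010 ; hops seen [H1] ; pick H1
  add 0.0.0.0/1 -> H4 at depth 1
  add 51.183.108.0/24 -> H5 at depth 24
  Q 51.183.108.1: descend 001100111011011101101100 ; hops seen [H4,H0,H5] ; pick H5
  Q 71.33.98.1: descend 010001110010000101100010 ; hops seen [H4,H1] ; pick H1
  - 51.183.108.0/24 clear@24
  Q 0.0.54.251: descend 00 ; hops seen [H4] ; pick H4
  add 150.28.244.179/32 -> H3 at depth 32
  add 51.128.0.0/9 -> H1 at depth 9

== LOOKUPS ==
["H5","H5","H5","H0","H2","H2","H1","H5","H1","H4"]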